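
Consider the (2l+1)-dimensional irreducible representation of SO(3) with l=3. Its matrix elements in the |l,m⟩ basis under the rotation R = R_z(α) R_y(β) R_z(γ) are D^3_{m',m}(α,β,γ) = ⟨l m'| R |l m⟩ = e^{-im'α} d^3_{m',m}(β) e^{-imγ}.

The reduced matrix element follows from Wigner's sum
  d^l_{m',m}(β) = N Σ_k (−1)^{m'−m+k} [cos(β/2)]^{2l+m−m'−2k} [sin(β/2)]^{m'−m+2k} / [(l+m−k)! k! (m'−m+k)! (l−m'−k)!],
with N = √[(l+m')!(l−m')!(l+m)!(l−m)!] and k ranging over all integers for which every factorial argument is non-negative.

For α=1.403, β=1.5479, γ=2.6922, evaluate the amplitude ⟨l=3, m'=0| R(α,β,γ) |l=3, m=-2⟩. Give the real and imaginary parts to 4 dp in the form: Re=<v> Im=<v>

Re=0.0195 Im=-0.0245

Split into d^3_{0,-2}(β=1.5479) × two z-phases.
Half-angle: c=0.715155, s=0.698966. N=√(6·6·1·120)=65.726707
k∈{0,1} keeps every argument non-negative
  k=0: (−1)^2·65.7267/(12)·0.7152^4·0.6990^2 = +0.699961
  k=1: (−1)^3·65.7267/(12)·0.7152^2·0.6990^4 = -0.668628
d^3_{0,-2}(1.5479) = +0.699961 -0.668628 = +0.031333
D = (+1.000000+0.000000i)·(+0.031333)·(+0.622561-0.782571i) = +0.019507-0.024520i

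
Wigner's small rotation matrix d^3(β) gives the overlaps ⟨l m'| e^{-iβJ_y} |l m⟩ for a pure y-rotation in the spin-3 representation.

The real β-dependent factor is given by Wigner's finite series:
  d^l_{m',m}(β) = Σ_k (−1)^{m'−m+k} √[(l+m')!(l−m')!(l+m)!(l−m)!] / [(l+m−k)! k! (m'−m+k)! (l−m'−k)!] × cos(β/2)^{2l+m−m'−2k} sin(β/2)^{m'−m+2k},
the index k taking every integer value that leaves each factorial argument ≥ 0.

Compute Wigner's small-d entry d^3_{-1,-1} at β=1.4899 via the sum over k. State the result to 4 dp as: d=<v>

d^3_{-1,-1}(β=1.4899) via Wigner's sum:
Half-angle: c=0.735122, s=0.677935. N=√(2·24·2·24)=48.000000
k∈{0,1,2} keeps every argument non-negative
  k=0: (−1)^0·48.0000/(48)·0.7351^6·0.6779^0 = +0.157818
  k=1: (−1)^1·48.0000/(6)·0.7351^4·0.6779^2 = -1.073750
  k=2: (−1)^2·48.0000/(8)·0.7351^2·0.6779^4 = +0.684892
d^3_{-1,-1}(1.4899) = +0.157818 -1.073750 +0.684892 = -0.231041

d=-0.2310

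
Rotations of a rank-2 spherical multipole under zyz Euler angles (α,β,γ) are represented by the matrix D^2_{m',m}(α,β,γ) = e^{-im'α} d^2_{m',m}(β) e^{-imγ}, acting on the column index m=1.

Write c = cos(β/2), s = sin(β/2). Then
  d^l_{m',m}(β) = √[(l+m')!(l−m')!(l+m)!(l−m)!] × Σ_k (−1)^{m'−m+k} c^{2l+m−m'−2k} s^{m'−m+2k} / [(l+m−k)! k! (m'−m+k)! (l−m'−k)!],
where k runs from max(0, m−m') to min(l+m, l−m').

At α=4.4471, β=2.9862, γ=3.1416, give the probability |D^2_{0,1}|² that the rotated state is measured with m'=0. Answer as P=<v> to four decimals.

First d^2_{0,1}(β=2.9862), then the phase factors e^{-i(0)α} and e^{-i(1)γ}:
With c≡cos(β/2)=0.077618 and s≡sin(β/2)=0.996983, N=[2·2·6·1]^{1/2}=4.898979
The bounds max(0,m−m')=1 and min(l+m,l−m')=2 give 2 terms
  k=1: (−1)^0·4.8990/(2)·0.0776^3·0.9970^1 = +0.001142
  k=2: (−1)^1·4.8990/(2)·0.0776^1·0.9970^3 = -0.188409
d^2_{0,1}(2.9862) = +0.001142 -0.188409 = -0.187267
|D^2_{0,1}|² = |d^2_{0,1}(β)|² = (-0.187267)² = 0.035069 (the z-rotation phases have unit modulus)

P=0.0351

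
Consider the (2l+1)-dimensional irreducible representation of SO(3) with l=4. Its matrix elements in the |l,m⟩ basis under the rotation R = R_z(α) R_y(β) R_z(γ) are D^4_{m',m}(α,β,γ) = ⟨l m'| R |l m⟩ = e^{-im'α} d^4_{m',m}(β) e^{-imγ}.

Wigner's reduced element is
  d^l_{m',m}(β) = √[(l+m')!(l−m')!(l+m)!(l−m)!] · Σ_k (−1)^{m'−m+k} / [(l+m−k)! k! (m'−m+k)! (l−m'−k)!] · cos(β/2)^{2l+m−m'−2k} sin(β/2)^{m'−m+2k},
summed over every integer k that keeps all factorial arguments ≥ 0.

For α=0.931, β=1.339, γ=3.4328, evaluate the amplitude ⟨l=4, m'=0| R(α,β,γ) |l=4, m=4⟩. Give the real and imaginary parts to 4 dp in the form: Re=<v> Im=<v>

Re=0.1853 Im=-0.4310

Split into d^4_{0,4}(β=1.339) × two z-phases.
c=cos(1.339/2)=0.784132, s=sin(1.339/2)=0.620594; N=√[24·24·40320·1]=4819.161753
k∈{4} keeps every argument non-negative
  k=4: (−1)^0·4819.1618/(576)·0.7841^4·0.6206^4 = +0.469176
d^4_{0,4}(1.339) = +0.469176
Attach z-rotation phases: D = e^{-i(0)(0.931)}·(+0.469176)·e^{-i(4)(3.4328)} = +0.185281-0.431042i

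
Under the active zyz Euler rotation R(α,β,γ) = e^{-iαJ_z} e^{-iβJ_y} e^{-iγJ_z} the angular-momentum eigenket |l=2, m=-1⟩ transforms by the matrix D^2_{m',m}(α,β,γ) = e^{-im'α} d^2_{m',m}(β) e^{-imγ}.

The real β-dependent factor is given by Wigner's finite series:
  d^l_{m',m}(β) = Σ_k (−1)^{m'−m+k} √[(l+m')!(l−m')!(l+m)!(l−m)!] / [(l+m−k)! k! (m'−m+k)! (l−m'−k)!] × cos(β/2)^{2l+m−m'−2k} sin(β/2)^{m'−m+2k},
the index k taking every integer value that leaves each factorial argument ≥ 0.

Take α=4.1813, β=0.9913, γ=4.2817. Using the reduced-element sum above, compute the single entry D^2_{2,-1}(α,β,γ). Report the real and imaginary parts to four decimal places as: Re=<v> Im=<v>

Re=0.1117 Im=-0.1528

First d^2_{2,-1}(β=0.9913), then the phase factors e^{-i(2)α} and e^{-i(-1)γ}:
c=cos(0.9913/2)=0.879660, s=sin(0.9913/2)=0.475604; N=√[24·1·1·6]=12.000000
k: max(0,(-1)−(2))=0 … min(2+(-1),2−(2))=0
  k=0: (−1)^3·12.0000/(6)·0.8797^1·0.4756^3 = -0.189269
d^2_{2,-1}(0.9913) = -0.189269
D = (-0.486971-0.873418i)·(-0.189269)·(-0.417497-0.908678i) = +0.111735-0.152769i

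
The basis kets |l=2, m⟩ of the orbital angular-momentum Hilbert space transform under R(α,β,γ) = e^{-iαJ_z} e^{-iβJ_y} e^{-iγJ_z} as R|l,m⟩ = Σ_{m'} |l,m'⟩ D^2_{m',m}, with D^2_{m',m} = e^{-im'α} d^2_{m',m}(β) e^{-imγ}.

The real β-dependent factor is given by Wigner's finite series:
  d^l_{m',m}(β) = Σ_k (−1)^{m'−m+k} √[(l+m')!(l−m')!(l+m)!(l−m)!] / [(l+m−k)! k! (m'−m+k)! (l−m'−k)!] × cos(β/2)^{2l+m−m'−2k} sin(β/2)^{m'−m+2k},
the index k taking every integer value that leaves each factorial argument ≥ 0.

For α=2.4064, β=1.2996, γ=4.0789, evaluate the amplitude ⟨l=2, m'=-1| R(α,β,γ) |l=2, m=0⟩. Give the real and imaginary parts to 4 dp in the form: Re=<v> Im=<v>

Re=-0.2345 Im=0.2120

Split into d^2_{-1,0}(β=1.2996) × two z-phases.
Half-angle: c=0.796205, s=0.605027. N=√(1·6·2·2)=4.898979
Admissible k: 1..2 (factorial args all ≥0)
  k=1: (−1)^0·4.8990/(2)·0.7962^3·0.6050^1 = +0.748040
  k=2: (−1)^1·4.8990/(2)·0.7962^1·0.6050^3 = -0.431942
d^2_{-1,0}(1.2996) = +0.748040 -0.431942 = +0.316099
Attach z-rotation phases: D = e^{-i(-1)(2.4064)}·(+0.316099)·e^{-i(0)(4.0789)} = -0.234451+0.212017i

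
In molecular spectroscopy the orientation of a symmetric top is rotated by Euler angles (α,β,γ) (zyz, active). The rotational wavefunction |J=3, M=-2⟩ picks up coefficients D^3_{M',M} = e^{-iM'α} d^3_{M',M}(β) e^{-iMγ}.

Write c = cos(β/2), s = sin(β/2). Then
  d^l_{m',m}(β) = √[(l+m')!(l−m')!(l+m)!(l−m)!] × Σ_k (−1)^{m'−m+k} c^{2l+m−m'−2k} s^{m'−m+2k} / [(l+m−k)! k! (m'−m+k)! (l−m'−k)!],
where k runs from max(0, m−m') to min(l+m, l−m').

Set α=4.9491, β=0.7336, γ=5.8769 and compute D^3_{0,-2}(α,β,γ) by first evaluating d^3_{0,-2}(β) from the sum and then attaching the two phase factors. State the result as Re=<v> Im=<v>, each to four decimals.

Re=0.3135 Im=-0.3310

First d^3_{0,-2}(β=0.7336), then the phase factors e^{-i(0)α} and e^{-i(-2)γ}:
With c≡cos(β/2)=0.933480 and s≡sin(β/2)=0.358630, N=[6·6·1·120]^{1/2}=65.726707
The bounds max(0,m−m')=0 and min(l+m,l−m')=1 give 2 terms
  k=0: (−1)^2·65.7267/(12)·0.9335^4·0.3586^2 = +0.534901
  k=1: (−1)^3·65.7267/(12)·0.9335^2·0.3586^4 = -0.078951
d^3_{0,-2}(0.7336) = +0.534901 -0.078951 = +0.455950
Attach z-rotation phases: D = e^{-i(0)(4.9491)}·(+0.455950)·e^{-i(-2)(5.8769)} = +0.313527-0.331046i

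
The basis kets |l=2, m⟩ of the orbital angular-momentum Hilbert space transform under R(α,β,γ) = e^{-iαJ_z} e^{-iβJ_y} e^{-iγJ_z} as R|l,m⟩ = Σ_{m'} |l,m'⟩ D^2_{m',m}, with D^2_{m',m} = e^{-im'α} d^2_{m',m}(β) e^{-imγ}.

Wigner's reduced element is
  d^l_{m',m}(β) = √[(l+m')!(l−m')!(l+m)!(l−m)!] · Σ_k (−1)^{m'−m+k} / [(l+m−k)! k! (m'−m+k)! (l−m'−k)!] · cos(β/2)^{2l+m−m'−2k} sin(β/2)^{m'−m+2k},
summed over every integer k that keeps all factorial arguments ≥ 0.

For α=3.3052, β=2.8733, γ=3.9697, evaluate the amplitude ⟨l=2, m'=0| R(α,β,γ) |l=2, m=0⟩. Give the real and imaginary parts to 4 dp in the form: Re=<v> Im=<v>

Re=0.8946 Im=0.0000

D^2_{0,0}(3.3052,2.8733,3.9697) = e^{-i·0·3.3052}·d^2_{0,0}(2.8733)·e^{-i·0·3.9697}. Compute d first:
Half-angle: c=0.133744, s=0.991016. N=√(2·2·2·2)=4.000000
k∈{0,1,2} keeps every argument non-negative
  k=0: (−1)^0·4.0000/(4)·0.1337^4·0.9910^0 = +0.000320
  k=1: (−1)^1·4.0000/(1)·0.1337^2·0.9910^2 = -0.070270
  k=2: (−1)^2·4.0000/(4)·0.1337^0·0.9910^4 = +0.964545
d^2_{0,0}(2.8733) = +0.000320 -0.070270 +0.964545 = +0.894594
Attach z-rotation phases: D = e^{-i(0)(3.3052)}·(+0.894594)·e^{-i(0)(3.9697)} = +0.894594+0.000000i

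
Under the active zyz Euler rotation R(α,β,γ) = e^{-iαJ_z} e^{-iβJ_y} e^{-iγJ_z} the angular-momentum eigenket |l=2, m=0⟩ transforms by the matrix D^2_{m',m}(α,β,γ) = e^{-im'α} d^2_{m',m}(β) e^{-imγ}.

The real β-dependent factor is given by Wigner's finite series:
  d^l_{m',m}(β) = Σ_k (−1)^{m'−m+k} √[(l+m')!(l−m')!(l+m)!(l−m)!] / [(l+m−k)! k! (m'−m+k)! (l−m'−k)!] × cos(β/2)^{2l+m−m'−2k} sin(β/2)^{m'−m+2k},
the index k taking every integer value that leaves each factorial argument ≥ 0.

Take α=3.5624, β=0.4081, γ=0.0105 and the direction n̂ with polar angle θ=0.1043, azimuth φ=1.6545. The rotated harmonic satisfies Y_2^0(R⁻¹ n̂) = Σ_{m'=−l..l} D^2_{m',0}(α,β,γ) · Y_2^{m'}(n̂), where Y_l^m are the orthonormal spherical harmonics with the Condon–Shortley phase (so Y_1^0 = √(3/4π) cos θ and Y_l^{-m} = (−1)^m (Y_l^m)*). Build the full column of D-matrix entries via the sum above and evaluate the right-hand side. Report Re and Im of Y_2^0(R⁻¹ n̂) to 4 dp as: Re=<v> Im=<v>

Re=0.4497 Im=0.0000

Need the full column D^2_{m',0} for m'=−2..2 at α=3.5624, β=0.4081, γ=0.0105.
cos(β/2)=0.979254, sin(β/2)=0.202637
d^2_{-2,0}: single k=2 term ⇒ +0.096450;  D = +0.064261+0.071925i
d^2_{-1,0}: k∈[1..2] ⇒ +0.466101 -0.019958 = +0.446143;  D = -0.407221-0.182248i
d^2_{0,0}: k∈[0..2] ⇒ +0.919563 -0.157503 +0.001686 = +0.763746;  D = +0.763746+0.000000i
d^2_{1,0}: k∈[0..1] ⇒ -0.466101 +0.019958 = -0.446143;  D = +0.407221-0.182248i
d^2_{2,0}: single k=0 term ⇒ +0.096450;  D = +0.064261-0.071925i
Y_2^{m'}(θ=0.1043,φ=1.6545) and Σ D·Y over m':
  (+0.0643+0.0719i)·(-0.0041+0.0007i)  (-0.4072-0.1822i)·(-0.0067-0.0797i)  (+0.7637+0.0000i)·(+0.6205+0.0000i)  (+0.4072-0.1822i)·(+0.0067-0.0797i)  (+0.0643-0.0719i)·(-0.0041-0.0007i)
Y_2^0(R⁻¹ n̂) = +0.449686-0.000000i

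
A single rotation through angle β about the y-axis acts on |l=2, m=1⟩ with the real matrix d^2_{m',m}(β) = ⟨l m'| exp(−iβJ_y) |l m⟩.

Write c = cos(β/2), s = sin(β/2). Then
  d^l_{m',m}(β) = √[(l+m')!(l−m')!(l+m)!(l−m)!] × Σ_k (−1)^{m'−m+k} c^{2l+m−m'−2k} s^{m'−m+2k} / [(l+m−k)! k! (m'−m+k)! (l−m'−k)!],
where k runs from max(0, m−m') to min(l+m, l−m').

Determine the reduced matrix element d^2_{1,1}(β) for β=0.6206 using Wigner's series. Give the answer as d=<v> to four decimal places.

d=0.5686

d^2_{1,1}(β=0.6206) via Wigner's sum:
c=cos(0.6206/2)=0.952242, s=sin(0.6206/2)=0.305344; N=√[6·1·6·1]=6.000000
k: max(0,(1)−(1))=0 … min(2+(1),2−(1))=1
  k=0: (−1)^0·6.0000/(6)·0.9522^4·0.3053^0 = +0.822222
  k=1: (−1)^1·6.0000/(2)·0.9522^2·0.3053^2 = -0.253627
d^2_{1,1}(0.6206) = +0.822222 -0.253627 = +0.568595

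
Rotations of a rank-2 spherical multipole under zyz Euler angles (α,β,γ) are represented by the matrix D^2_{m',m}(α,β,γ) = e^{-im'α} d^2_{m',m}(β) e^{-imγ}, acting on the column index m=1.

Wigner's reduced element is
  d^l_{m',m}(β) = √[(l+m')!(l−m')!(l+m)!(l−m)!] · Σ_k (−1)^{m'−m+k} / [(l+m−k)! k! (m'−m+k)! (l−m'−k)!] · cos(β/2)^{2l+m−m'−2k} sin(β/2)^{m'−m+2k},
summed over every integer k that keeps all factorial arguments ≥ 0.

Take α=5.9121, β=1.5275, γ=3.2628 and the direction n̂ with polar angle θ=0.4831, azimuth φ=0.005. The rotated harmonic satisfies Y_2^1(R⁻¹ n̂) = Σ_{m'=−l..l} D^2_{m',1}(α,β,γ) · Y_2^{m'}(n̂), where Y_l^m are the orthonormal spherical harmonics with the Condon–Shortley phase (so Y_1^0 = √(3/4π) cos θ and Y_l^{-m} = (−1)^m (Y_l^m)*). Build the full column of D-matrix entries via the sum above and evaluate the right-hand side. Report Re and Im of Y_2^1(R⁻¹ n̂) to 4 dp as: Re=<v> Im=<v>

Need the full column D^2_{m',1} for m'=−2..2 at α=5.9121, β=1.5275, γ=3.2628.
cos(β/2)=0.722247, sin(β/2)=0.691635
d^2_{-2,1}: single k=3 term ⇒ +0.477910;  D = -0.310581+0.363232i
d^2_{-1,1}: k∈[2..3] ⇒ +0.748595 -0.228827 = +0.519768;  D = -0.458046+0.245667i
d^2_{0,1}: k∈[1..2] ⇒ +0.638279 -0.585318 = +0.052961;  D = -0.052572+0.006404i
d^2_{1,1}: k∈[0..1] ⇒ +0.272110 -0.748595 = -0.476485;  D = +0.461687+0.117828i
d^2_{2,1}: single k=0 term ⇒ -0.521153;  D = +0.423863+0.303216i
Y_2^{m'}(θ=0.4831,φ=0.005) and Σ D·Y over m':
  (-0.3106+0.3632i)·(+0.0833-0.0008i)  (-0.4580+0.2457i)·(+0.3178-0.0016i)  (-0.0526+0.0064i)·(+0.4266+0.0000i)  (+0.4617+0.1178i)·(-0.3178-0.0016i)  (+0.4239+0.3032i)·(+0.0833+0.0008i)
Y_2^1(R⁻¹ n̂) = -0.304646+0.099512i

Re=-0.3046 Im=0.0995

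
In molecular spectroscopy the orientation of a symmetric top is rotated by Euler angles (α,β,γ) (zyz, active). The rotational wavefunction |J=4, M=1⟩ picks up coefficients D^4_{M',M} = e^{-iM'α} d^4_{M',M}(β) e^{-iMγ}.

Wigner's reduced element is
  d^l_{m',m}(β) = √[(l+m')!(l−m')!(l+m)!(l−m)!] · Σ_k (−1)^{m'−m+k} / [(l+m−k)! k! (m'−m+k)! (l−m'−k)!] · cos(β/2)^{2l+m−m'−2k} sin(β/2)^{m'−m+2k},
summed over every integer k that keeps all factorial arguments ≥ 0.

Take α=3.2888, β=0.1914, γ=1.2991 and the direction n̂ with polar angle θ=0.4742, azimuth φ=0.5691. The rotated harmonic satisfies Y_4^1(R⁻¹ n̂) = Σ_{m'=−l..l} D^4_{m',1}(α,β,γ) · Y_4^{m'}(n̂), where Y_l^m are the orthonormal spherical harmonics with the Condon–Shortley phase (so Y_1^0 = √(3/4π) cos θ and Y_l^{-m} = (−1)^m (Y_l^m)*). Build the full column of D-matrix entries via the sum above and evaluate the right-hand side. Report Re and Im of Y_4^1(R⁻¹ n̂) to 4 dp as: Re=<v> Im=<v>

Need the full column D^4_{m',1} for m'=−4..4 at α=3.2888, β=0.1914, γ=1.2991.
cos(β/2)=0.995424, sin(β/2)=0.095554
d^4_{-4,1}: single k=5 term ⇒ +0.000059;  D = +0.000045-0.000038i
d^4_{-3,1}: k∈[4..5] ⇒ +0.001083 -0.000006 = +0.001077;  D = -0.000705+0.000814i
d^4_{-2,1}: k∈[3..5] ⇒ +0.012059 -0.000167 +0.000000 = +0.011892;  D = +0.006379-0.010037i
d^4_{-1,1}: k∈[2..5] ⇒ +0.088827 -0.002456 +0.000011 -0.000000 = +0.086383;  D = -0.035137+0.078914i
d^4_{0,1}: k∈[1..4] ⇒ +0.413829 -0.022880 +0.000211 -0.000000 = +0.391160;  D = +0.104974-0.376811i
d^4_{1,1}: k∈[0..3] ⇒ +0.963975 -0.133241 +0.002456 -0.000008 = +0.833182;  D = -0.103454+0.826734i
d^4_{2,1}: k∈[0..2] ⇒ -0.392593 +0.018088 -0.000111 = -0.374616;  D = +0.008510+0.374519i
d^4_{3,1}: k∈[0..1] ⇒ +0.070505 -0.001083 = +0.069422;  D = +0.011740+0.068422i
d^4_{4,1}: single k=0 term ⇒ -0.006381;  D = +0.001990+0.006063i
Y_4^{m'}(θ=0.4742,φ=0.5691) and Σ D·Y over m':
  (+0.0000-0.0000i)·(-0.0125-0.0146i)  (-0.0007+0.0008i)·(-0.0144-0.1050i)  (+0.0064-0.0100i)·(+0.1328-0.2875i)  (-0.0351+0.0789i)·(+0.4113-0.2631i)  (+0.1050-0.3768i)·(+0.1250+0.0000i)  (-0.1035+0.8267i)·(-0.4113-0.2631i)  (+0.0085+0.3745i)·(+0.1328+0.2875i)  (+0.0117+0.0684i)·(+0.0144-0.1050i)  (+0.0020+0.0061i)·(-0.0125+0.0146i)
Y_4^1(R⁻¹ n̂) = +0.178238-0.269421i

Re=0.1782 Im=-0.2694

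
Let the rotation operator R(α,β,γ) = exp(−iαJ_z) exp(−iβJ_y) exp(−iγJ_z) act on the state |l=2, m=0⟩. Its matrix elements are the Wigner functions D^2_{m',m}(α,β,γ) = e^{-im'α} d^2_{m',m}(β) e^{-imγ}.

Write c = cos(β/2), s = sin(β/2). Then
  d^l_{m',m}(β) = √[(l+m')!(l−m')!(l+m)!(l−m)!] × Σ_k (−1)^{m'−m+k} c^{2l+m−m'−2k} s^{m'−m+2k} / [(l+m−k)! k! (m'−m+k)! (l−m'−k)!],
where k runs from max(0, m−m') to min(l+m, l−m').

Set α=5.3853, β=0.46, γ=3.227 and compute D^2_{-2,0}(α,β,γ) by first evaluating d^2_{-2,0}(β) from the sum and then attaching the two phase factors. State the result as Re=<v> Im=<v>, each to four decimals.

D^2_{-2,0}(5.3853,0.46,3.227) = e^{-i·-2·5.3853}·d^2_{-2,0}(0.46)·e^{-i·0·3.227}. Compute d first:
Half-angle: c=0.973666, s=0.227978. N=√(1·24·2·2)=9.797959
The bounds max(0,m−m')=2 and min(l+m,l−m')=2 give 1 term
  k=2: (−1)^0·9.7980/(4)·0.9737^2·0.2280^2 = +0.120692
d^2_{-2,0}(0.46) = +0.120692
D = (-0.223081-0.974800i)·(+0.120692)·(+1.000000+0.000000i) = -0.026924-0.117651i

Re=-0.0269 Im=-0.1177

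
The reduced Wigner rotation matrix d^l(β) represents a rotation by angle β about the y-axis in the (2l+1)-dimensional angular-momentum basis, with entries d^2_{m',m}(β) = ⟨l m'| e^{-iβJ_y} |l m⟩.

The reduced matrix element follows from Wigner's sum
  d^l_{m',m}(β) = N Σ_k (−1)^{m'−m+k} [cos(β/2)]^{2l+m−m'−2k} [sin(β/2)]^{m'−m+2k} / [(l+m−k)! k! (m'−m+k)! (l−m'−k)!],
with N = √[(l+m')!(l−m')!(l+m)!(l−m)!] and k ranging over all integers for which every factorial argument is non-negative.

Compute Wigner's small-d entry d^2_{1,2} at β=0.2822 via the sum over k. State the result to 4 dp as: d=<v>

d=0.2730

d^2_{1,2}(β=0.2822) via Wigner's sum:
Half-angle: c=0.990062, s=0.140632. N=√(6·1·24·1)=12.000000
The bounds max(0,m−m')=1 and min(l+m,l−m')=1 give 1 term
  k=1: (−1)^0·12.0000/(6)·0.9901^3·0.1406^1 = +0.272962
d^2_{1,2}(0.2822) = +0.272962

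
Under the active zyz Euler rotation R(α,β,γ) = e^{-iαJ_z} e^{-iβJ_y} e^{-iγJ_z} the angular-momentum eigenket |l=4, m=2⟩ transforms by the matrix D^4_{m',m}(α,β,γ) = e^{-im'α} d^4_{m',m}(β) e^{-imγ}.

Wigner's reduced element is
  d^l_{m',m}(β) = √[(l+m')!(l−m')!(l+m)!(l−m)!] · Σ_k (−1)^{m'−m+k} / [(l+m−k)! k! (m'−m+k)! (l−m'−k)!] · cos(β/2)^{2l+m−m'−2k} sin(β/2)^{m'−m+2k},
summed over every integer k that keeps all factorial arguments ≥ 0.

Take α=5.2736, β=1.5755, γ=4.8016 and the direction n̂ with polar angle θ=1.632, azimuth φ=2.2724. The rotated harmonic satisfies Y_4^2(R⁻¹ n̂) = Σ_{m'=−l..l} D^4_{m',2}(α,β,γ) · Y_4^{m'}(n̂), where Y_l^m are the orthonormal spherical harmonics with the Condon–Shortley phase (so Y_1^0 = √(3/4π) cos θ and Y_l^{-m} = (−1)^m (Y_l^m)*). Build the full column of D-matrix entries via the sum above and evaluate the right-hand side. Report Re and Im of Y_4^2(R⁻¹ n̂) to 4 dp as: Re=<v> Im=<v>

Need the full column D^4_{m',2} for m'=−4..4 at α=5.2736, β=1.5755, γ=4.8016.
cos(β/2)=0.705442, sin(β/2)=0.708768
d^4_{-4,2}: single k=6 term ⇒ +0.333830;  D = +0.158764-0.293661i
d^4_{-3,2}: k∈[5..6] ⇒ +0.704837 -0.237166 = +0.467671;  D = +0.466665-0.030650i
d^4_{-2,2}: k∈[4..6] ⇒ +0.937459 -0.757055 +0.063684 = +0.244087;  D = +0.143170+0.197689i
d^4_{-1,2}: k∈[3..5] ⇒ +0.879697 -1.332017 +0.268921 = -0.183399;  D = +0.068501-0.170126i
d^4_{0,2}: k∈[2..4] ⇒ +0.587349 -1.581069 +0.598505 = -0.395215;  D = +0.388941-0.070141i
d^4_{1,2}: k∈[1..3] ⇒ +0.261438 -1.319545 +0.888011 = -0.170096;  D = +0.114647+0.125652i
d^4_{2,2}: k∈[0..2] ⇒ +0.061332 -0.742945 +0.937459 = +0.255846;  D = +0.068230-0.246580i
d^4_{3,2}: k∈[0..1] ⇒ -0.230567 +0.698238 = +0.467671;  D = +0.447974-0.134296i
d^4_{4,2}: single k=0 term ⇒ +0.327608;  D = +0.246659+0.215607i
Y_4^{m'}(θ=1.632,φ=2.2724) and Σ D·Y over m':
  (+0.1588-0.2937i)·(-0.4148-0.1445i)  (+0.4667-0.0307i)·(-0.0655+0.0387i)  (+0.1432+0.1977i)·(+0.0541-0.3200i)  (+0.0685-0.1701i)·(-0.0554-0.0656i)  (+0.3889-0.0701i)·(+0.3055+0.0000i)  (+0.1146+0.1257i)·(+0.0554-0.0656i)  (+0.0682-0.2466i)·(+0.0541+0.3200i)  (+0.4480-0.1343i)·(+0.0655+0.0387i)  (+0.2467+0.2156i)·(-0.4148+0.1445i)
Y_4^2(R⁻¹ n̂) = +0.035510+0.030048i

Re=0.0355 Im=0.0300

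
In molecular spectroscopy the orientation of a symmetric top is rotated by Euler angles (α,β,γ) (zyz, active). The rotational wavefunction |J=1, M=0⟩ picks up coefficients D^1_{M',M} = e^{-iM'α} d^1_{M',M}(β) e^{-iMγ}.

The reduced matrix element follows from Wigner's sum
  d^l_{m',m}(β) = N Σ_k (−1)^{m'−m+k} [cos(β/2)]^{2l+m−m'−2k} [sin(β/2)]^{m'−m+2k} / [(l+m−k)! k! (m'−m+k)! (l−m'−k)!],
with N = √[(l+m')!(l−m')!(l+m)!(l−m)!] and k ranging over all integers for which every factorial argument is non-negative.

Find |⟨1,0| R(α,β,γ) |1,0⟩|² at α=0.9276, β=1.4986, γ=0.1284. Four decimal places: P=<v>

Split into d^1_{0,0}(β=1.4986) × two z-phases.
c=cos(1.4986/2)=0.732166, s=sin(1.4986/2)=0.681126; N=√[1·1·1·1]=1.000000
k: max(0,(0)−(0))=0 … min(1+(0),1−(0))=1
  k=0: (−1)^0·1.0000/(1)·0.7322^2·0.6811^0 = +0.536067
  k=1: (−1)^1·1.0000/(1)·0.7322^0·0.6811^2 = -0.463933
d^1_{0,0}(1.4986) = +0.536067 -0.463933 = +0.072134
|D^1_{0,0}|² = |d^1_{0,0}(β)|² = (+0.072134)² = 0.005203 (the z-rotation phases have unit modulus)

P=0.0052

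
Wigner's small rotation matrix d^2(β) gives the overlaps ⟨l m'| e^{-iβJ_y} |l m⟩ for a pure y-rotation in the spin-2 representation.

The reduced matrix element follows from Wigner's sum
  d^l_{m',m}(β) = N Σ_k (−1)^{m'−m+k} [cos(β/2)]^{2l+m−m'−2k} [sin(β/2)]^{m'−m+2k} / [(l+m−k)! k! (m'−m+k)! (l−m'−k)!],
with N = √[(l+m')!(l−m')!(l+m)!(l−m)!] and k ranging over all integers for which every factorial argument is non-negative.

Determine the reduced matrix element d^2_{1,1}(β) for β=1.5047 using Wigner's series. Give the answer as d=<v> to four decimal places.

d^2_{1,1}(β=1.5047) via Wigner's sum:
Half-angle: c=0.730085, s=0.683356. N=√(6·1·6·1)=6.000000
k: max(0,(1)−(1))=0 … min(2+(1),2−(1))=1
  k=0: (−1)^0·6.0000/(6)·0.7301^4·0.6834^0 = +0.284115
  k=1: (−1)^1·6.0000/(2)·0.7301^2·0.6834^2 = -0.746728
d^2_{1,1}(1.5047) = +0.284115 -0.746728 = -0.462614

d=-0.4626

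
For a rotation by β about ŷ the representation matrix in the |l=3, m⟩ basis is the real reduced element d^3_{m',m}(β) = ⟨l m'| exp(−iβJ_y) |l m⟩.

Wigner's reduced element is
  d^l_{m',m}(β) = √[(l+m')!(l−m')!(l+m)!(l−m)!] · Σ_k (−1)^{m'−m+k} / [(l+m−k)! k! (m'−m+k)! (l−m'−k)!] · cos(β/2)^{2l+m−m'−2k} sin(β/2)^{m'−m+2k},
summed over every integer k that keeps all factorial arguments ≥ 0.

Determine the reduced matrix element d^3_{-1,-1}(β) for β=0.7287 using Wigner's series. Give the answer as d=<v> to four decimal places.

d=-0.0244

d^3_{-1,-1}(β=0.7287) via Wigner's sum:
With c≡cos(β/2)=0.934356 and s≡sin(β/2)=0.356342, N=[2·24·2·24]^{1/2}=48.000000
k∈{0,1,2} keeps every argument non-negative
  k=0: (−1)^0·48.0000/(48)·0.9344^6·0.3563^0 = +0.665385
  k=1: (−1)^1·48.0000/(6)·0.9344^4·0.3563^2 = -0.774235
  k=2: (−1)^2·48.0000/(8)·0.9344^2·0.3563^4 = +0.084459
d^3_{-1,-1}(0.7287) = +0.665385 -0.774235 +0.084459 = -0.024391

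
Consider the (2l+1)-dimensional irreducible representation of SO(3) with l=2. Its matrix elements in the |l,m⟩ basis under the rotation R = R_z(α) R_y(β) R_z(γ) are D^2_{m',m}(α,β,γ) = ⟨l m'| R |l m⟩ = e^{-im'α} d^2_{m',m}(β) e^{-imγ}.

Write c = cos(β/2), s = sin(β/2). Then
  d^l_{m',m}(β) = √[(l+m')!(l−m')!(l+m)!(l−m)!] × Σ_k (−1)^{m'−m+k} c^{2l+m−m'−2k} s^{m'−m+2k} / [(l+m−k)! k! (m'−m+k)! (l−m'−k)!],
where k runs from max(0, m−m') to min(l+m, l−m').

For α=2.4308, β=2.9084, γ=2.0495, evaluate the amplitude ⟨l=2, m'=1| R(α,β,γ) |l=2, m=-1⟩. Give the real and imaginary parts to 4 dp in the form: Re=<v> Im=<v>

First d^2_{1,-1}(β=2.9084), then the phase factors e^{-i(1)α} and e^{-i(-1)γ}:
Half-angle: c=0.116332, s=0.993210. N=√(6·1·1·6)=6.000000
k: max(0,(-1)−(1))=0 … min(2+(-1),2−(1))=1
  k=0: (−1)^2·6.0000/(2)·0.1163^2·0.9932^2 = +0.040050
  k=1: (−1)^3·6.0000/(6)·0.1163^0·0.9932^4 = -0.973117
d^2_{1,-1}(2.9084) = +0.040050 -0.973117 = -0.933067
Phases: e^{-i·(1)·2.4308}=-0.757845-0.652435i, e^{-i·(-1)·2.0495}=-0.460629+0.887593i ⇒ D=-0.866055+0.347220i

Re=-0.8661 Im=0.3472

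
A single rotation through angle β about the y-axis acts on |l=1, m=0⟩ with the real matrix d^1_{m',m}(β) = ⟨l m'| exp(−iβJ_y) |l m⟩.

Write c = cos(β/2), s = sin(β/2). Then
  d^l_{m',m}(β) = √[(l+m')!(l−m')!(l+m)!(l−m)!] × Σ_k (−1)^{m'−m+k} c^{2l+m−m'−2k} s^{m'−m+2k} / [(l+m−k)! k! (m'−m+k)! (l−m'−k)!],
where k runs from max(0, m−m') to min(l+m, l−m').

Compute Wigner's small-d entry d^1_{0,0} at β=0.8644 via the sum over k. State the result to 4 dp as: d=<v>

d=0.6491

d^1_{0,0}(β=0.8644) via Wigner's sum:
c=cos(0.8644/2)=0.908046, s=sin(0.8644/2)=0.418870; N=√[1·1·1·1]=1.000000
k: max(0,(0)−(0))=0 … min(1+(0),1−(0))=1
  k=0: (−1)^0·1.0000/(1)·0.9080^2·0.4189^0 = +0.824548
  k=1: (−1)^1·1.0000/(1)·0.9080^0·0.4189^2 = -0.175452
d^1_{0,0}(0.8644) = +0.824548 -0.175452 = +0.649097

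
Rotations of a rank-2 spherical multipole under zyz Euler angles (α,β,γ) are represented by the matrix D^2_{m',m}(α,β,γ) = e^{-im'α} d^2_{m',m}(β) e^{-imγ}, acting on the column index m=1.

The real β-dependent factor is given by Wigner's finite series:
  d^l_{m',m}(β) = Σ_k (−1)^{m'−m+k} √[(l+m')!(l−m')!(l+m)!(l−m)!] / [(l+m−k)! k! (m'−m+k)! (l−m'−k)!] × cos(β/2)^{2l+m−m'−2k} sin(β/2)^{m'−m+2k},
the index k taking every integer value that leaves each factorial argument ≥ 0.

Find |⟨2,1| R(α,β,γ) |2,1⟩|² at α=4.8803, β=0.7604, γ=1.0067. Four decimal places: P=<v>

P=0.1500

D^2_{1,1}(4.8803,0.7604,1.0067) = e^{-i·1·4.8803}·d^2_{1,1}(0.7604)·e^{-i·1·1.0067}. Compute d first:
Half-angle: c=0.928590, s=0.371106. N=√(6·1·6·1)=6.000000
k: max(0,(1)−(1))=0 … min(2+(1),2−(1))=1
  k=0: (−1)^0·6.0000/(6)·0.9286^4·0.3711^0 = +0.743527
  k=1: (−1)^1·6.0000/(2)·0.9286^2·0.3711^2 = -0.356259
d^2_{1,1}(0.7604) = +0.743527 -0.356259 = +0.387268
|D^2_{1,1}|² = |d^2_{1,1}(β)|² = (+0.387268)² = 0.149976 (the z-rotation phases have unit modulus)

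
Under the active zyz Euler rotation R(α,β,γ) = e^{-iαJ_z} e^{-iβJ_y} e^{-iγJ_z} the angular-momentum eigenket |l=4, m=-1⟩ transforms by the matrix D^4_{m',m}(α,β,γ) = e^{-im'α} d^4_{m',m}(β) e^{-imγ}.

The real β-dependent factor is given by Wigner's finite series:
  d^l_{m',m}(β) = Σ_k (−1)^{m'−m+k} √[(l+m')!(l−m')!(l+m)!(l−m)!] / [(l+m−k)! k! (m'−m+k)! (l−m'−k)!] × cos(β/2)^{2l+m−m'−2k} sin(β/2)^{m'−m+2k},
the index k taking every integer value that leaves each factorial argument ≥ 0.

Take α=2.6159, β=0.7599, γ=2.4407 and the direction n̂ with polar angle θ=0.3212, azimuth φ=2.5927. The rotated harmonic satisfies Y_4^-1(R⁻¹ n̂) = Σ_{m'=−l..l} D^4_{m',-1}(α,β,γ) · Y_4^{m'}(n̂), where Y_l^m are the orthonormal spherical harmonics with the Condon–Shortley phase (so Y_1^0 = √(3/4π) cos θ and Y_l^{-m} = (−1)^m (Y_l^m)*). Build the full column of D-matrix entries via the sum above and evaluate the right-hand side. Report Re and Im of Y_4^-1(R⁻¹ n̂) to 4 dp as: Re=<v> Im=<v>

Re=0.3749 Im=-0.3276

Need the full column D^4_{m',-1} for m'=−4..4 at α=2.6159, β=0.7599, γ=2.4407.
cos(β/2)=0.928683, sin(β/2)=0.370874
d^4_{-4,-1}: single k=3 term ⇒ +0.263701;  D = +0.248787+0.087426i
d^4_{-3,-1}: k∈[2..3] ⇒ +0.700372 -0.186164 = +0.514208;  D = -0.334075-0.390901i
d^4_{-2,-1}: k∈[1..3] ⇒ +0.937423 -0.747521 +0.079479 = +0.269381;  D = +0.048620+0.264957i
d^4_{-1,-1}: k∈[0..3] ⇒ +0.553274 -1.323578 +0.422180 -0.022444 = -0.370568;  D = -0.125050+0.348831i
d^4_{0,-1}: k∈[0..3] ⇒ -0.988131 +0.945548 -0.150800 +0.004008 = -0.189375;  D = +0.144733-0.122128i
d^4_{1,-1}: k∈[0..3] ⇒ +0.882385 -0.422180 +0.033665 -0.000358 = +0.493513;  D = +0.485959-0.086022i
d^4_{2,-1}: k∈[0..2] ⇒ -0.498347 +0.119218 -0.003803 = -0.382932;  D = +0.359651+0.131484i
d^4_{3,-1}: k∈[0..1] ⇒ +0.186164 -0.017814 = +0.168350;  D = +0.107758+0.129343i
d^4_{4,-1}: single k=0 term ⇒ -0.042056;  D = +0.007070+0.041458i
Y_4^{m'}(θ=0.3212,φ=2.5927) and Σ D·Y over m':
  (+0.2488+0.0874i)·(-0.0026+0.0036i)  (-0.3341-0.3909i)·(+0.0028-0.0373i)  (+0.0486+0.2650i)·(+0.0805+0.1574i)  (-0.1250+0.3488i)·(-0.3992-0.2442i)  (+0.1447-0.1221i)·(+0.4613+0.0000i)  (+0.4860-0.0860i)·(+0.3992-0.2442i)  (+0.3597+0.1315i)·(+0.0805-0.1574i)  (+0.1078+0.1293i)·(-0.0028-0.0373i)  (+0.0071+0.0415i)·(-0.0026-0.0036i)
Y_4^-1(R⁻¹ n̂) = +0.374940-0.327609i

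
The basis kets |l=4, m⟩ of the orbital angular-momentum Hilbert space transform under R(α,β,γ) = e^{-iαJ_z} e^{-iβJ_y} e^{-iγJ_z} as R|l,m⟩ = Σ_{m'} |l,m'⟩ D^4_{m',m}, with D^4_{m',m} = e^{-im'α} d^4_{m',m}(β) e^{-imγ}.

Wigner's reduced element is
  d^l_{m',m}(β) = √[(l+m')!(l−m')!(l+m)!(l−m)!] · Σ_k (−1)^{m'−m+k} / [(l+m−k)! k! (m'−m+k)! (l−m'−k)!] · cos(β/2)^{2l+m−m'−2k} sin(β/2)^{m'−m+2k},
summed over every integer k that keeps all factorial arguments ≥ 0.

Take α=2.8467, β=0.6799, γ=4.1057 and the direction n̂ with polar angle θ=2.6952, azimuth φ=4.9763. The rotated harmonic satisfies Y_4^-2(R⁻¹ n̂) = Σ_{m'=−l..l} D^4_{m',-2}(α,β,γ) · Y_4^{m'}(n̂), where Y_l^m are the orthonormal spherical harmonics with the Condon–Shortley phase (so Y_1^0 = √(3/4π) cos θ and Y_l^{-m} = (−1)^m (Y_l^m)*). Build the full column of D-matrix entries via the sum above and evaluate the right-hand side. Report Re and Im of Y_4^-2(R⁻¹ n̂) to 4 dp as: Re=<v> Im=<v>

Re=0.3491 Im=0.1553

Need the full column D^4_{m',-2} for m'=−4..4 at α=2.8467, β=0.6799, γ=4.1057.
cos(β/2)=0.942771, sin(β/2)=0.333440
d^4_{-4,-2}: single k=2 term ⇒ +0.413097;  D = +0.302640+0.281173i
d^4_{-3,-2}: k∈[1..2] ⇒ +0.825898 -0.309935 = +0.515963;  D = -0.259616-0.445890i
d^4_{-2,-2}: k∈[0..2] ⇒ +0.624095 -0.936817 +0.146483 = -0.166239;  D = -0.038282-0.161771i
d^4_{-1,-2}: k∈[0..2] ⇒ -0.936480 +0.585721 -0.048845 = -0.399604;  D = -0.024969+0.398823i
d^4_{0,-2}: k∈[0..2] ⇒ +0.740619 -0.247051 +0.011589 = +0.505157;  D = -0.176733+0.473233i
d^4_{1,-2}: k∈[0..2] ⇒ -0.390481 +0.073268 -0.001833 = -0.319046;  D = -0.193669+0.253540i
d^4_{2,-2}: k∈[0..2] ⇒ +0.146483 -0.014659 +0.000153 = +0.131977;  D = -0.107137+0.077069i
d^4_{3,-2}: k∈[0..1] ⇒ -0.038770 +0.001617 = -0.037153;  D = -0.035164+0.011994i
d^4_{4,-2}: single k=0 term ⇒ +0.006464;  D = -0.006460+0.000218i
Y_4^{m'}(θ=2.6952,φ=4.9763) and Σ D·Y over m':
  (+0.3026+0.2812i)·(+0.0076-0.0134i)  (-0.2596-0.4459i)·(+0.0646+0.0638i)  (-0.0383-0.1618i)·(-0.2529+0.1474i)  (-0.0250+0.3988i)·(-0.1295-0.4794i)  (-0.1767+0.4732i)·(+0.1863+0.0000i)  (-0.1937+0.2535i)·(+0.1295-0.4794i)  (-0.1071+0.0771i)·(-0.2529-0.1474i)  (-0.0352+0.0120i)·(-0.0646+0.0638i)  (-0.0065+0.0002i)·(+0.0076+0.0134i)
Y_4^-2(R⁻¹ n̂) = +0.349128+0.155287i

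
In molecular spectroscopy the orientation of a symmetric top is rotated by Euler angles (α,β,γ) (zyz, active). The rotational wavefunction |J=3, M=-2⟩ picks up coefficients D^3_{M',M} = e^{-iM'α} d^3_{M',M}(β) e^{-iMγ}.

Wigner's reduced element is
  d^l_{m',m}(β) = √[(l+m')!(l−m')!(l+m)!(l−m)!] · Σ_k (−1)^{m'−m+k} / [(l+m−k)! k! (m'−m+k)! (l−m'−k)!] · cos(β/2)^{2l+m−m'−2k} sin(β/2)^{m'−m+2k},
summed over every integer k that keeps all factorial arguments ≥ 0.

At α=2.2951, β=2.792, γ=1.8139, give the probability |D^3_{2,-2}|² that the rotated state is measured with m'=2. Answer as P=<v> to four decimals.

P=0.5926

D^3_{2,-2}(2.2951,2.792,1.8139) = e^{-i·2·2.2951}·d^3_{2,-2}(2.792)·e^{-i·-2·1.8139}. Compute d first:
c=cos(2.792/2)=0.173908, s=sin(2.792/2)=0.984762; N=√[120·1·1·120]=120.000000
k∈{0,1} keeps every argument non-negative
  k=0: (−1)^4·120.0000/(24)·0.1739^2·0.9848^4 = +0.142211
  k=1: (−1)^5·120.0000/(120)·0.1739^0·0.9848^6 = -0.911985
d^3_{2,-2}(2.792) = +0.142211 -0.911985 = -0.769774
|D^3_{2,-2}|² = |d^3_{2,-2}(β)|² = (-0.769774)² = 0.592552 (the z-rotation phases have unit modulus)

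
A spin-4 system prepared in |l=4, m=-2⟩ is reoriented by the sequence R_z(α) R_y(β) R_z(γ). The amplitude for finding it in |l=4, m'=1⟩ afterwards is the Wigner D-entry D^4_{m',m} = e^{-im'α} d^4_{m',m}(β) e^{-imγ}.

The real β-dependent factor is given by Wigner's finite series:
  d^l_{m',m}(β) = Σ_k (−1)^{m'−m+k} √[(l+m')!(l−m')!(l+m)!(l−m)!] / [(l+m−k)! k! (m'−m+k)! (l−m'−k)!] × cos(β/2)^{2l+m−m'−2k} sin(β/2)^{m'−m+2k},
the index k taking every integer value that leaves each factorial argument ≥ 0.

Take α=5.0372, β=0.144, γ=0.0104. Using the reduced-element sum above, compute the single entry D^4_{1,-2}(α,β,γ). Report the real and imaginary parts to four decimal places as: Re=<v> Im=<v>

Re=-0.0015 Im=-0.0049

First d^4_{1,-2}(β=0.144), then the phase factors e^{-i(1)α} and e^{-i(-2)γ}:
c=cos(0.144/2)=0.997409, s=sin(0.144/2)=0.071938; N=√[120·6·2·720]=1018.233765
k: max(0,(-2)−(1))=0 … min(4+(-2),4−(1))=2
  k=0: (−1)^3·1018.2338/(72)·0.9974^5·0.0719^3 = -0.005197
  k=1: (−1)^4·1018.2338/(48)·0.9974^3·0.0719^5 = +0.000041
  k=2: (−1)^5·1018.2338/(240)·0.9974^1·0.0719^7 = -0.000000
d^4_{1,-2}(0.144) = -0.005197 +0.000041 -0.000000 = -0.005156
Attach z-rotation phases: D = e^{-i(1)(5.0372)}·(-0.005156)·e^{-i(-2)(0.0104)} = -0.001544-0.004920i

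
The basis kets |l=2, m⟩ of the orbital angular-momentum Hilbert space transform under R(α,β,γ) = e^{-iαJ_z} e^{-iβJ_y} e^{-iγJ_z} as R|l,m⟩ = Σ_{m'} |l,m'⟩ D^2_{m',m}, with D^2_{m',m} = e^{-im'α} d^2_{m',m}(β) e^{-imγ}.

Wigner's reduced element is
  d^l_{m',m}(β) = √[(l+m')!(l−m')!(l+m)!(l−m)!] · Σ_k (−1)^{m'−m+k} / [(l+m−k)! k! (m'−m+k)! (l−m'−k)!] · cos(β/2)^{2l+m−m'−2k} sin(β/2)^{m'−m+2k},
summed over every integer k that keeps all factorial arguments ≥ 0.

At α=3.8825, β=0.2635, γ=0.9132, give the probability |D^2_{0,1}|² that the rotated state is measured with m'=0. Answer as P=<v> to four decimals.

First d^2_{0,1}(β=0.2635), then the phase factors e^{-i(0)α} and e^{-i(1)γ}:
With c≡cos(β/2)=0.991334 and s≡sin(β/2)=0.131369, N=[2·2·6·1]^{1/2}=4.898979
The bounds max(0,m−m')=1 and min(l+m,l−m')=2 give 2 terms
  k=1: (−1)^0·4.8990/(2)·0.9913^3·0.1314^1 = +0.313493
  k=2: (−1)^1·4.8990/(2)·0.9913^1·0.1314^3 = -0.005505
d^2_{0,1}(0.2635) = +0.313493 -0.005505 = +0.307988
|D^2_{0,1}|² = |d^2_{0,1}(β)|² = (+0.307988)² = 0.094857 (the z-rotation phases have unit modulus)

P=0.0949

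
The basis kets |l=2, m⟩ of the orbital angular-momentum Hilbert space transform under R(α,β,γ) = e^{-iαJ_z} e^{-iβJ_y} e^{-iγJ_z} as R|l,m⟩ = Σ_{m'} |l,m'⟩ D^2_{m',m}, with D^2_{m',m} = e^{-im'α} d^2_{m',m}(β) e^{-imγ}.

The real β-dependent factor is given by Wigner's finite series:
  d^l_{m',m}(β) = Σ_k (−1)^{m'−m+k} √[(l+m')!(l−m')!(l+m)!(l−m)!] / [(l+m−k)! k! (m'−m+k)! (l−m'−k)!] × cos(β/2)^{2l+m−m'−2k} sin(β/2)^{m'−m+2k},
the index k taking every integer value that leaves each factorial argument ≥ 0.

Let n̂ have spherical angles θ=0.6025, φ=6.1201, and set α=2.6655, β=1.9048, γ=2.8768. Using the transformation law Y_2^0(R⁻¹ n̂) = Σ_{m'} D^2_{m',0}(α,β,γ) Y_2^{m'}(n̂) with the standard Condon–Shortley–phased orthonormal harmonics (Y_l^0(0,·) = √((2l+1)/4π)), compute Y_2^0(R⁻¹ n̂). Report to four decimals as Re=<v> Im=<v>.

Need the full column D^2_{m',0} for m'=−2..2 at α=2.6655, β=1.9048, γ=2.8768.
cos(β/2)=0.579729, sin(β/2)=0.814809
d^2_{-2,0}: single k=2 term ⇒ +0.546560;  D = +0.316952-0.445274i
d^2_{-1,0}: k∈[1..2] ⇒ +0.388872 -0.768190 = -0.379317;  D = +0.337135-0.173845i
d^2_{0,0}: k∈[0..2] ⇒ +0.112954 -0.892529 +0.440782 = -0.338793;  D = -0.338793+0.000000i
d^2_{1,0}: k∈[0..1] ⇒ -0.388872 +0.768190 = +0.379317;  D = -0.337135-0.173845i
d^2_{2,0}: single k=0 term ⇒ +0.546560;  D = +0.316952+0.445274i
Y_2^{m'}(θ=0.6025,φ=6.1201) and Σ D·Y over m':
  (+0.3170-0.4453i)·(+0.1175+0.0397i)  (+0.3371-0.1738i)·(+0.3559+0.0586i)  (-0.3388+0.0000i)·(+0.3269+0.0000i)  (-0.3371-0.1738i)·(-0.3559+0.0586i)  (+0.3170+0.4453i)·(+0.1175-0.0397i)
Y_2^0(R⁻¹ n̂) = +0.259490+0.000000i

Re=0.2595 Im=0.0000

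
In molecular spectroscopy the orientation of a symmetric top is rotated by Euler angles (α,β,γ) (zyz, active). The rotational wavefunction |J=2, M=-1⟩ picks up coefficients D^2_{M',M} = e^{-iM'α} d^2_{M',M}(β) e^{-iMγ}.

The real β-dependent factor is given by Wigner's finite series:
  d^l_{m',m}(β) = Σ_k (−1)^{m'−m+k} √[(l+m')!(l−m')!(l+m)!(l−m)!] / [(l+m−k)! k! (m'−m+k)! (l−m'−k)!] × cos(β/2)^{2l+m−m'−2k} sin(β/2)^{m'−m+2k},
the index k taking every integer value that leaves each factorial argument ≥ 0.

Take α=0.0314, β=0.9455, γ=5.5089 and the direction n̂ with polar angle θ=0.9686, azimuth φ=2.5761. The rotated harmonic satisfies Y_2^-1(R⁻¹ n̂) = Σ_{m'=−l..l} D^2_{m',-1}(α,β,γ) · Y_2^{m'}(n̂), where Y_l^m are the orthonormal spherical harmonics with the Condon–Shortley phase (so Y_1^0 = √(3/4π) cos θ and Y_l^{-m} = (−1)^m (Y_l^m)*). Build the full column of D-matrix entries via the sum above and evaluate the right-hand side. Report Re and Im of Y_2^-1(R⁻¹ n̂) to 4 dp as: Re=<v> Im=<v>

Need the full column D^2_{m',-1} for m'=−2..2 at α=0.0314, β=0.9455, γ=5.5089.
cos(β/2)=0.890319, sin(β/2)=0.455336
d^2_{-2,-1}: single k=1 term ⇒ +0.642688;  D = +0.486767-0.419649i
d^2_{-1,-1}: k∈[0..1] ⇒ +0.628324 -0.493035 = +0.135289;  D = +0.099643-0.091512i
d^2_{0,-1}: k∈[0..1] ⇒ -0.787128 +0.205882 = -0.581246;  D = -0.415545+0.406411i
d^2_{1,-1}: k∈[0..1] ⇒ +0.493035 -0.042986 = +0.450049;  D = +0.311711-0.324623i
d^2_{2,-1}: single k=0 term ⇒ -0.168102;  D = -0.112566+0.124848i
Y_2^{m'}(θ=0.9686,φ=2.5761) and Σ D·Y over m':
  (+0.4868-0.4196i)·(+0.1117+0.2374i)  (+0.0996-0.0915i)·(-0.3045-0.1932i)  (-0.4155+0.4064i)·(-0.0118+0.0000i)  (+0.3117-0.3246i)·(+0.3045-0.1932i)  (-0.1126+0.1248i)·(+0.1117-0.2374i)
Y_2^-1(R⁻¹ n̂) = +0.160100-0.045929i

Re=0.1601 Im=-0.0459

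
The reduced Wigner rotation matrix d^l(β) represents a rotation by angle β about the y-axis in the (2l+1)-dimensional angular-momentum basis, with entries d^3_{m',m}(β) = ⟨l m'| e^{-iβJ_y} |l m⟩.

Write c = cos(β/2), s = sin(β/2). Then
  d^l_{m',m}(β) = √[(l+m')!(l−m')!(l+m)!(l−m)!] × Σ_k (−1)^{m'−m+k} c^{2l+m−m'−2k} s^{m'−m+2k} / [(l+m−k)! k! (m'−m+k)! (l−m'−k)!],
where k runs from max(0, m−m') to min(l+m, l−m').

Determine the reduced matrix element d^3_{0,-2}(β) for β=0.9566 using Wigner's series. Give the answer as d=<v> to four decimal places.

d=0.5270

d^3_{0,-2}(β=0.9566) via Wigner's sum:
Half-angle: c=0.887779, s=0.460271. N=√(6·6·1·120)=65.726707
The bounds max(0,m−m')=0 and min(l+m,l−m')=1 give 2 terms
  k=0: (−1)^2·65.7267/(12)·0.8878^4·0.4603^2 = +0.720785
  k=1: (−1)^3·65.7267/(12)·0.8878^2·0.4603^4 = -0.193742
d^3_{0,-2}(0.9566) = +0.720785 -0.193742 = +0.527044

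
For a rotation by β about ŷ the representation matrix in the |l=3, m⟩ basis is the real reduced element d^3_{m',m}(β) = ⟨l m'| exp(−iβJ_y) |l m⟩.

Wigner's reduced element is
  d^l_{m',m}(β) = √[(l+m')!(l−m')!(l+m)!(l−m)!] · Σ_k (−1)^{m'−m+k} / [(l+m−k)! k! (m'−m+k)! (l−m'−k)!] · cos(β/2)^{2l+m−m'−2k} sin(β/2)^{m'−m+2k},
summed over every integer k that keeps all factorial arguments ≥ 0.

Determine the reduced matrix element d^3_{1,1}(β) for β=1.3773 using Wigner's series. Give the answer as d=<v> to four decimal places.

d^3_{1,1}(β=1.3773) via Wigner's sum:
c=cos(1.3773/2)=0.772105, s=sin(1.3773/2)=0.635495; N=√[24·2·24·2]=48.000000
The bounds max(0,m−m')=0 and min(l+m,l−m')=2 give 3 terms
  k=0: (−1)^0·48.0000/(48)·0.7721^6·0.6355^0 = +0.211864
  k=1: (−1)^1·48.0000/(6)·0.7721^4·0.6355^2 = -1.148205
  k=2: (−1)^2·48.0000/(8)·0.7721^2·0.6355^4 = +0.583382
d^3_{1,1}(1.3773) = +0.211864 -1.148205 +0.583382 = -0.352959

d=-0.3530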